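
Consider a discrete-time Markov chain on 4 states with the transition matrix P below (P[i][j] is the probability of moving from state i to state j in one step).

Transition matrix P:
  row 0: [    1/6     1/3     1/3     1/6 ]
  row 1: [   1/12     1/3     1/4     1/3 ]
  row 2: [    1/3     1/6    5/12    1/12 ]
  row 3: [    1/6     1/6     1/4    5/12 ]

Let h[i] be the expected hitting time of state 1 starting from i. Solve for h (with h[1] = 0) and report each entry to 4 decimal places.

h = [4.0833, 0.0000, 4.7500, 4.9167]

First-step conditioning: h[1] = 0; for i ≠ 1, h[i] = 1 + Σ_k P[i][k]·h[k].
  h[0] = 1 + 1/6·h[0] + 1/3·h[2] + 1/6·h[3]
  h[2] = 1 + 1/3·h[0] + 5/12·h[2] + 1/12·h[3]
  h[3] = 1 + 1/6·h[0] + 1/4·h[2] + 5/12·h[3]
Solving the 3×3 linear system over states ≠ 1 gives exactly h = [49/12, 0, 19/4, 59/12] (h[1] = 0 is the target).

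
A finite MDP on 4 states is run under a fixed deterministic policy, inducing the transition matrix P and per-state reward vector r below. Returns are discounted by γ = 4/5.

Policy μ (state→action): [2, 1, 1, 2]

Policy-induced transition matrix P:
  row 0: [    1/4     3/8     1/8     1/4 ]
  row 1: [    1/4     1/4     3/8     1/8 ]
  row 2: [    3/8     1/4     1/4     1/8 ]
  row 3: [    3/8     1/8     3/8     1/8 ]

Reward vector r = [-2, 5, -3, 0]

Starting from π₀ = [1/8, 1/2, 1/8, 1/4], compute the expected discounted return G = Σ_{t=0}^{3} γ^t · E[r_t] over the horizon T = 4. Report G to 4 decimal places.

t=0: π = [0.1250, 0.5000, 0.1250, 0.2500], E[r] = 1.8750, γ^t·E[r] = 1.875000, running G = 1.875000
t=1: π = [0.2969, 0.2344, 0.3281, 0.1406], E[r] = -0.4063, γ^t·E[r] = -0.325000, running G = 1.550000
t=2: π = [0.3086, 0.2695, 0.2598, 0.1621], E[r] = -0.0488, γ^t·E[r] = -0.031250, running G = 1.518750
t=3: π = [0.3027, 0.2683, 0.2654, 0.1636], E[r] = -0.0601, γ^t·E[r] = -0.030750, running G = 1.488000

G = 1.4880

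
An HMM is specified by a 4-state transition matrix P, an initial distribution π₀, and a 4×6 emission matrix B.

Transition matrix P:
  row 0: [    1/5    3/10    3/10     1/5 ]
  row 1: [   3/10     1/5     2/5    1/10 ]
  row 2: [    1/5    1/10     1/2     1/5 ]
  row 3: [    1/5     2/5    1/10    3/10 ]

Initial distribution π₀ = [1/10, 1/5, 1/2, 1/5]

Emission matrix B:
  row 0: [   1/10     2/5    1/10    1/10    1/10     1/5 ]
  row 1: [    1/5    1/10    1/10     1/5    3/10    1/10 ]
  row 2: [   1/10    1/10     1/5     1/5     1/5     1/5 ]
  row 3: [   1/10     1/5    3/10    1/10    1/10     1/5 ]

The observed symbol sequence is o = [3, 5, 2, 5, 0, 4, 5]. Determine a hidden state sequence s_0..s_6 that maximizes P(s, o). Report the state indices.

path = [2, 2, 2, 2, 2, 2, 2]

t=0: δ = [1.000e-02, 4.000e-02, 1.000e-01, 2.000e-02]  (obs o_0=3)
t=1: δ = [4.000e-03, 1.000e-03, 1.000e-02, 4.000e-03]  ψ = [2, 2, 2, 2]  (obs o_1=5)
t=2: δ = [2.000e-04, 1.600e-04, 1.000e-03, 6.000e-04]  ψ = [2, 3, 2, 2]  (obs o_2=2)
t=3: δ = [4.000e-05, 2.400e-05, 1.000e-04, 4.000e-05]  ψ = [2, 3, 2, 2]  (obs o_3=5)
t=4: δ = [2.000e-06, 3.200e-06, 5.000e-06, 2.000e-06]  ψ = [2, 3, 2, 2]  (obs o_4=0)
t=5: δ = [1.000e-07, 2.400e-07, 5.000e-07, 1.000e-07]  ψ = [2, 3, 2, 2]  (obs o_5=4)
t=6: δ = [2.000e-08, 5.000e-09, 5.000e-08, 2.000e-08]  ψ = [2, 2, 2, 2]  (obs o_6=5)
backtrack: best end state = 2; path = [2, 2, 2, 2, 2, 2, 2]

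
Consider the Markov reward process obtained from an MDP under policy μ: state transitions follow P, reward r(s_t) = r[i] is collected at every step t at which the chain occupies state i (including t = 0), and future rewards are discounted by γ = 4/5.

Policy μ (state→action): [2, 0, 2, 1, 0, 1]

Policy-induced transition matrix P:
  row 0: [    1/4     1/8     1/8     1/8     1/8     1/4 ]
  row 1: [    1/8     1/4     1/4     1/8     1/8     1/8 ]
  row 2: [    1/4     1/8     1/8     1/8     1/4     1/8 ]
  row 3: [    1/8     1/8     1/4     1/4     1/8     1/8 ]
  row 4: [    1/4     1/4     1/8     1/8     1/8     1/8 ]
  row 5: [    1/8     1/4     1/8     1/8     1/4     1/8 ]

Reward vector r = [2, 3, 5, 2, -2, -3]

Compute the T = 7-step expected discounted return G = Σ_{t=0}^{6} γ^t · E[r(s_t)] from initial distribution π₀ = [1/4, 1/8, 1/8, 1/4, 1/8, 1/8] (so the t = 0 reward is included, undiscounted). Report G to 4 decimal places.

G = 5.1602

t=0: π = [0.2500, 0.1250, 0.1250, 0.2500, 0.1250, 0.1250], E[r] = 1.3750, γ^t·E[r] = 1.375000, running G = 1.375000
t=1: π = [0.1875, 0.1719, 0.1719, 0.1563, 0.1563, 0.1563], E[r] = 1.2813, γ^t·E[r] = 1.025000, running G = 2.400000
t=2: π = [0.1895, 0.1855, 0.1660, 0.1445, 0.1660, 0.1484], E[r] = 1.2773, γ^t·E[r] = 0.817500, running G = 3.217500
t=3: π = [0.1902, 0.1875, 0.1663, 0.1431, 0.1643, 0.1487], E[r] = 1.2856, γ^t·E[r] = 0.658250, running G = 3.875750
t=4: π = [0.1901, 0.1876, 0.1663, 0.1429, 0.1644, 0.1488], E[r] = 1.2852, γ^t·E[r] = 0.526413, running G = 4.402163
t=5: π = [0.1901, 0.1876, 0.1663, 0.1429, 0.1644, 0.1488], E[r] = 1.2851, γ^t·E[r] = 0.421118, running G = 4.823280
t=6: π = [0.1901, 0.1876, 0.1663, 0.1429, 0.1644, 0.1488], E[r] = 1.2852, γ^t·E[r] = 0.336898, running G = 5.160178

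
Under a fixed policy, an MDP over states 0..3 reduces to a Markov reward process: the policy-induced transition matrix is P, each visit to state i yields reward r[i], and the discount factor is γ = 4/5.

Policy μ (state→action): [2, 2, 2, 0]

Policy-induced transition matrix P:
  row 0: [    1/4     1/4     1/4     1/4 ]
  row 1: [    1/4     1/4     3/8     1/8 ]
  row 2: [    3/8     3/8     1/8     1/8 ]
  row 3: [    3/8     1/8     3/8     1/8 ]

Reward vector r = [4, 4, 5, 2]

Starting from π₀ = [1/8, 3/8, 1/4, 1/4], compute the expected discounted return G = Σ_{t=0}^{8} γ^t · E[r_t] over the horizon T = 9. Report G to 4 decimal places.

t=0: π = [0.1250, 0.3750, 0.2500, 0.2500], E[r] = 3.7500, γ^t·E[r] = 3.750000, running G = 3.750000
t=1: π = [0.3125, 0.2500, 0.2969, 0.1406], E[r] = 4.0156, γ^t·E[r] = 3.212500, running G = 6.962500
t=2: π = [0.3047, 0.2695, 0.2617, 0.1641], E[r] = 3.9336, γ^t·E[r] = 2.517500, running G = 9.480000
t=3: π = [0.3032, 0.2622, 0.2715, 0.1631], E[r] = 3.9453, γ^t·E[r] = 2.020000, running G = 11.500000
t=4: π = [0.3043, 0.2635, 0.2692, 0.1629], E[r] = 3.9434, γ^t·E[r] = 1.615225, running G = 13.115225
t=5: π = [0.3040, 0.2633, 0.2697, 0.1630], E[r] = 3.9436, γ^t·E[r] = 1.292230, running G = 14.407455
t=6: π = [0.3041, 0.2633, 0.2696, 0.1630], E[r] = 3.9436, γ^t·E[r] = 1.033786, running G = 15.441241
t=7: π = [0.3041, 0.2633, 0.2696, 0.1630], E[r] = 3.9436, γ^t·E[r] = 0.827027, running G = 16.268268
t=8: π = [0.3041, 0.2633, 0.2696, 0.1630], E[r] = 3.9436, γ^t·E[r] = 0.661622, running G = 16.929890

G = 16.9299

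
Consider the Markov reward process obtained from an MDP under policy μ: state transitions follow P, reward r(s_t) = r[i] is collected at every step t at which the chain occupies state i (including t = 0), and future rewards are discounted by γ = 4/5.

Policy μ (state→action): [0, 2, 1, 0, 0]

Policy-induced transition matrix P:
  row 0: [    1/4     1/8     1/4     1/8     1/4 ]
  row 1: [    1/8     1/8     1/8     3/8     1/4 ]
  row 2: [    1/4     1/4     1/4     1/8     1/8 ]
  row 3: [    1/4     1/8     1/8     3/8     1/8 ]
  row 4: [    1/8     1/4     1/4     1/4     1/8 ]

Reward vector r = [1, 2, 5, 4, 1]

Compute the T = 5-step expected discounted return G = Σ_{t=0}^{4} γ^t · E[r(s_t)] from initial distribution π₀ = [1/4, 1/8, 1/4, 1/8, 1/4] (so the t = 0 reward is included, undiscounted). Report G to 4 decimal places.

G = 8.9166

t=0: π = [0.2500, 0.1250, 0.2500, 0.1250, 0.2500], E[r] = 2.5000, γ^t·E[r] = 2.500000, running G = 2.500000
t=1: π = [0.2031, 0.1875, 0.2188, 0.2188, 0.1719], E[r] = 2.7188, γ^t·E[r] = 2.175000, running G = 4.675000
t=2: π = [0.2051, 0.1738, 0.1992, 0.2480, 0.1738], E[r] = 2.7148, γ^t·E[r] = 1.737500, running G = 6.412500
t=3: π = [0.2065, 0.1716, 0.1973, 0.2522, 0.1724], E[r] = 2.7173, γ^t·E[r] = 1.391250, running G = 7.803750
t=4: π = [0.2070, 0.1712, 0.1970, 0.2525, 0.1723], E[r] = 2.7168, γ^t·E[r] = 1.112800, running G = 8.916550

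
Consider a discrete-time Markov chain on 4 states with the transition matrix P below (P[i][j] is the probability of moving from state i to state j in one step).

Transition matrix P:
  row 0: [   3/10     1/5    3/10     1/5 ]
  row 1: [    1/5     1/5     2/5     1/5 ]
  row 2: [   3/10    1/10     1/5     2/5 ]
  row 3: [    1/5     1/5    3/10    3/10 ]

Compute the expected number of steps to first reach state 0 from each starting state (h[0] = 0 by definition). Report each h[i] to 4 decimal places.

h = [0.0000, 4.3307, 3.9764, 4.3701]

First-step conditioning: h[0] = 0; for i ≠ 0, h[i] = 1 + Σ_k P[i][k]·h[k].
  h[1] = 1 + 1/5·h[1] + 2/5·h[2] + 1/5·h[3]
  h[2] = 1 + 1/10·h[1] + 1/5·h[2] + 2/5·h[3]
  h[3] = 1 + 1/5·h[1] + 3/10·h[2] + 3/10·h[3]
Solving the 3×3 linear system over states ≠ 0 gives exactly h = [0, 550/127, 505/127, 555/127] (h[0] = 0 is the target).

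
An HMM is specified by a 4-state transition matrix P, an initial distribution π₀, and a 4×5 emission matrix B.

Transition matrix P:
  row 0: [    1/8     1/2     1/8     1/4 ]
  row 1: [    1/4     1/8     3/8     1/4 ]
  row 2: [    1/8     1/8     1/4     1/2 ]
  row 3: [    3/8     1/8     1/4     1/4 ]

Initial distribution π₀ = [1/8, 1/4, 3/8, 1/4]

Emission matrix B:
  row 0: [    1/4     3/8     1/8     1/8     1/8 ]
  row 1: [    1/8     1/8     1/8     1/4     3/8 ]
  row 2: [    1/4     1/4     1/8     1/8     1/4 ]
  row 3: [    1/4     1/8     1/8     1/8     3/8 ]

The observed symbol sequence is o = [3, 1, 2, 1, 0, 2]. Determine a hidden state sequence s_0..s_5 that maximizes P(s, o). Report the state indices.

t=0: δ = [1.562e-02, 6.250e-02, 4.688e-02, 3.125e-02]  (obs o_0=3)
t=1: δ = [5.859e-03, 9.766e-04, 5.859e-03, 2.930e-03]  ψ = [1, 0, 1, 2]  (obs o_1=1)
t=2: δ = [1.373e-04, 3.662e-04, 1.831e-04, 3.662e-04]  ψ = [3, 0, 2, 2]  (obs o_2=2)
t=3: δ = [5.150e-05, 8.583e-06, 3.433e-05, 1.144e-05]  ψ = [3, 0, 1, 1]  (obs o_3=1)
t=4: δ = [1.609e-06, 3.219e-06, 2.146e-06, 4.292e-06]  ψ = [0, 0, 2, 2]  (obs o_4=0)
t=5: δ = [2.012e-07, 1.006e-07, 1.509e-07, 1.341e-07]  ψ = [3, 0, 1, 2]  (obs o_5=2)
backtrack: best end state = 0; path = [1, 0, 1, 2, 3, 0]

path = [1, 0, 1, 2, 3, 0]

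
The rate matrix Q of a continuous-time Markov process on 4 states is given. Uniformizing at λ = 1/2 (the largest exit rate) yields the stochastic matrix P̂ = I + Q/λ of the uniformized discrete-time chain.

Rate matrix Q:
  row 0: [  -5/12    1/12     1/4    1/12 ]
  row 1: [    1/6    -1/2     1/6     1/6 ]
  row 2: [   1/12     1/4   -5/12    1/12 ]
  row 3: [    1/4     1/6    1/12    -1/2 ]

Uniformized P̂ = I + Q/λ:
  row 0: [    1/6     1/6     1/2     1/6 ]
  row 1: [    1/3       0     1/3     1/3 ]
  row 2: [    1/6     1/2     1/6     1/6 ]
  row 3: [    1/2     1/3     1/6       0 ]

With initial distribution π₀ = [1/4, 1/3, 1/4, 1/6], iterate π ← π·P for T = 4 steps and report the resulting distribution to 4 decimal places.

t=0: π = [0.2500, 0.3333, 0.2500, 0.1667]
t=1: π = [0.2778, 0.2222, 0.3056, 0.1944]
t=2: π = [0.2685, 0.2639, 0.2963, 0.1713]
t=3: π = [0.2677, 0.2500, 0.3002, 0.1821]
t=4: π = [0.2690, 0.2554, 0.2976, 0.1780]

π = [0.2690, 0.2554, 0.2976, 0.1780]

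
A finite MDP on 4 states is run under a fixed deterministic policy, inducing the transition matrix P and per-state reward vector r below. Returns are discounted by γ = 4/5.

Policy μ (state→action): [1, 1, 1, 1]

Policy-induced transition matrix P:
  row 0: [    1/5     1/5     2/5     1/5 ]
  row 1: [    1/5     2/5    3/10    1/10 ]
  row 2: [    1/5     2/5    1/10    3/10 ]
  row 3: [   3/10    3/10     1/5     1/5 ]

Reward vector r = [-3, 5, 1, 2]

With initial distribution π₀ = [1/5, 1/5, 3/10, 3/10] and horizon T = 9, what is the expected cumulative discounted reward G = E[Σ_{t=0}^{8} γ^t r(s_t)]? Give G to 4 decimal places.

G = 6.7776

t=0: π = [0.2000, 0.2000, 0.3000, 0.3000], E[r] = 1.3000, γ^t·E[r] = 1.300000, running G = 1.300000
t=1: π = [0.2300, 0.3300, 0.2300, 0.2100], E[r] = 1.6100, γ^t·E[r] = 1.288000, running G = 2.588000
t=2: π = [0.2210, 0.3330, 0.2560, 0.1900], E[r] = 1.6380, γ^t·E[r] = 1.048320, running G = 3.636320
t=3: π = [0.2190, 0.3368, 0.2519, 0.1923], E[r] = 1.6635, γ^t·E[r] = 0.851712, running G = 4.488032
t=4: π = [0.2192, 0.3370, 0.2523, 0.1915], E[r] = 1.6625, γ^t·E[r] = 0.680948, running G = 5.168980
t=5: π = [0.2192, 0.3370, 0.2523, 0.1915], E[r] = 1.6629, γ^t·E[r] = 0.544912, running G = 5.713892
t=6: π = [0.2192, 0.3370, 0.2523, 0.1915], E[r] = 1.6630, γ^t·E[r] = 0.435941, running G = 6.149833
t=7: π = [0.2192, 0.3370, 0.2523, 0.1915], E[r] = 1.6630, γ^t·E[r] = 0.348752, running G = 6.498586
t=8: π = [0.2192, 0.3370, 0.2523, 0.1915], E[r] = 1.6630, γ^t·E[r] = 0.279002, running G = 6.777588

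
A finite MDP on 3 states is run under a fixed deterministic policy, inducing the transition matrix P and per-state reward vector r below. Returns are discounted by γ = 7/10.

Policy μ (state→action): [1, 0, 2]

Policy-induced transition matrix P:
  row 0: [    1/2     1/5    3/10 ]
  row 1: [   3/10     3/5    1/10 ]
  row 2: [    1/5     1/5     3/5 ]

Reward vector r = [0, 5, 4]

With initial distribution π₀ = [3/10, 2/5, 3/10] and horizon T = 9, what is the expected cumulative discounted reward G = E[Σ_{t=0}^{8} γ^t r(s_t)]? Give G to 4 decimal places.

t=0: π = [0.3000, 0.4000, 0.3000], E[r] = 3.2000, γ^t·E[r] = 3.200000, running G = 3.200000
t=1: π = [0.3300, 0.3600, 0.3100], E[r] = 3.0400, γ^t·E[r] = 2.128000, running G = 5.328000
t=2: π = [0.3350, 0.3440, 0.3210], E[r] = 3.0040, γ^t·E[r] = 1.471960, running G = 6.799960
t=3: π = [0.3349, 0.3376, 0.3275], E[r] = 2.9980, γ^t·E[r] = 1.028314, running G = 7.828274
t=4: π = [0.3342, 0.3350, 0.3307], E[r] = 2.9981, γ^t·E[r] = 0.719849, running G = 8.548123
t=5: π = [0.3338, 0.3340, 0.3322], E[r] = 2.9989, γ^t·E[r] = 0.504029, running G = 9.052152
t=6: π = [0.3335, 0.3336, 0.3329], E[r] = 2.9995, γ^t·E[r] = 0.352885, running G = 9.405037
t=7: π = [0.3334, 0.3334, 0.3331], E[r] = 2.9998, γ^t·E[r] = 0.247043, running G = 9.652080
t=8: π = [0.3334, 0.3334, 0.3333], E[r] = 2.9999, γ^t·E[r] = 0.172938, running G = 9.825018

G = 9.8250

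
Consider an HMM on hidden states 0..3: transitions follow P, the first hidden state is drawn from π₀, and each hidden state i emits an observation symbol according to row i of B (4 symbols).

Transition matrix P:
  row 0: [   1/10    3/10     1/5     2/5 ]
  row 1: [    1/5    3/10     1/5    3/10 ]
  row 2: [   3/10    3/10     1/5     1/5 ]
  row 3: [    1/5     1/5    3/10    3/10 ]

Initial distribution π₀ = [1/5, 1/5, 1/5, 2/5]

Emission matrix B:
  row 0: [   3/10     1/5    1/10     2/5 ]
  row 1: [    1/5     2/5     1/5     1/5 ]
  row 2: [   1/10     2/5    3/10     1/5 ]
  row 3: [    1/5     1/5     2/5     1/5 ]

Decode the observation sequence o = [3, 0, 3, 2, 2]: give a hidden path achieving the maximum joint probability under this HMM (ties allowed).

path = [0, 3, 0, 3, 3]

t=0: δ = [8.000e-02, 4.000e-02, 4.000e-02, 8.000e-02]  (obs o_0=3)
t=1: δ = [4.800e-03, 4.800e-03, 2.400e-03, 6.400e-03]  ψ = [3, 0, 3, 0]  (obs o_1=0)
t=2: δ = [5.120e-04, 2.880e-04, 3.840e-04, 3.840e-04]  ψ = [3, 0, 3, 0]  (obs o_2=3)
t=3: δ = [1.152e-05, 3.072e-05, 3.456e-05, 8.192e-05]  ψ = [2, 0, 3, 0]  (obs o_3=2)
t=4: δ = [1.638e-06, 3.277e-06, 7.373e-06, 9.830e-06]  ψ = [3, 3, 3, 3]  (obs o_4=2)
backtrack: best end state = 3; path = [0, 3, 0, 3, 3]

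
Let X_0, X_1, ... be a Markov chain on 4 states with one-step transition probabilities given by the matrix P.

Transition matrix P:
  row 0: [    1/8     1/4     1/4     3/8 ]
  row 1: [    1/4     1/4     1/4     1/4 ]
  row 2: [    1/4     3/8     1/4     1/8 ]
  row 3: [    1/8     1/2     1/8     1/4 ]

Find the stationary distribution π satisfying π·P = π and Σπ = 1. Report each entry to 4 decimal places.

π = [0.1948, 0.3391, 0.2191, 0.2470]

Balance equations π_j = Σ_i π_i·P[i][j]:
  π_0 = 1/8·π_0 + 1/4·π_1 + 1/4·π_2 + 1/8·π_3
  π_1 = 1/4·π_0 + 1/4·π_1 + 3/8·π_2 + 1/2·π_3
  π_2 = 1/4·π_0 + 1/4·π_1 + 1/4·π_2 + 1/8·π_3
  normalize: π_0 + π_1 + π_2 + π_3 = 1
Solving the linear system gives exactly π = [112/575, 39/115, 126/575, 142/575].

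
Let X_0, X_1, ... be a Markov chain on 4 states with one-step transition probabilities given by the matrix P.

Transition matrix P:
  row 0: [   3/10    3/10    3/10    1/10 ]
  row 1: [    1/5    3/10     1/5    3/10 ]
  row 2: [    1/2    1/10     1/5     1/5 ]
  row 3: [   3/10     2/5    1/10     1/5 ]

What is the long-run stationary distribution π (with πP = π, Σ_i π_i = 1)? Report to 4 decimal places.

Balance equations π_j = Σ_i π_i·P[i][j]:
  π_0 = 3/10·π_0 + 1/5·π_1 + 1/2·π_2 + 3/10·π_3
  π_1 = 3/10·π_0 + 3/10·π_1 + 1/10·π_2 + 2/5·π_3
  π_2 = 3/10·π_0 + 1/5·π_1 + 1/5·π_2 + 1/10·π_3
  normalize: π_0 + π_1 + π_2 + π_3 = 1
Solving the linear system gives exactly π = [101/321, 89/321, 68/321, 21/107].

π = [0.3146, 0.2773, 0.2118, 0.1963]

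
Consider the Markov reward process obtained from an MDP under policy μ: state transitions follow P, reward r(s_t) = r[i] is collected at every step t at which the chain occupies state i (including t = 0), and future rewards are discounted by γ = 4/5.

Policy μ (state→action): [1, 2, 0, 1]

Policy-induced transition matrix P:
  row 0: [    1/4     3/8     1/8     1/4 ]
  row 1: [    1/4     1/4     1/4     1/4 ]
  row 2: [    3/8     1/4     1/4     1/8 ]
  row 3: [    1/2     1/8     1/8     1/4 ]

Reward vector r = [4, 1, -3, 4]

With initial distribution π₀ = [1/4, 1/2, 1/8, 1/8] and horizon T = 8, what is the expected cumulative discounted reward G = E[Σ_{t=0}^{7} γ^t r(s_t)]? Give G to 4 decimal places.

t=0: π = [0.2500, 0.5000, 0.1250, 0.1250], E[r] = 1.6250, γ^t·E[r] = 1.625000, running G = 1.625000
t=1: π = [0.2969, 0.2656, 0.2031, 0.2344], E[r] = 1.7813, γ^t·E[r] = 1.425000, running G = 3.050000
t=2: π = [0.3340, 0.2578, 0.1836, 0.2246], E[r] = 1.9414, γ^t·E[r] = 1.242500, running G = 4.292500
t=3: π = [0.3291, 0.2637, 0.1802, 0.2271], E[r] = 1.9478, γ^t·E[r] = 0.997250, running G = 5.289750
t=4: π = [0.3293, 0.2628, 0.1805, 0.2275], E[r] = 1.9484, γ^t·E[r] = 0.798050, running G = 6.087800
t=5: π = [0.3294, 0.2627, 0.1804, 0.2274], E[r] = 1.9490, γ^t·E[r] = 0.638645, running G = 6.726445
t=6: π = [0.3294, 0.2627, 0.1804, 0.2274], E[r] = 1.9490, γ^t·E[r] = 0.510923, running G = 7.237368
t=7: π = [0.3294, 0.2627, 0.1804, 0.2275], E[r] = 1.9490, γ^t·E[r] = 0.408739, running G = 7.646106

G = 7.6461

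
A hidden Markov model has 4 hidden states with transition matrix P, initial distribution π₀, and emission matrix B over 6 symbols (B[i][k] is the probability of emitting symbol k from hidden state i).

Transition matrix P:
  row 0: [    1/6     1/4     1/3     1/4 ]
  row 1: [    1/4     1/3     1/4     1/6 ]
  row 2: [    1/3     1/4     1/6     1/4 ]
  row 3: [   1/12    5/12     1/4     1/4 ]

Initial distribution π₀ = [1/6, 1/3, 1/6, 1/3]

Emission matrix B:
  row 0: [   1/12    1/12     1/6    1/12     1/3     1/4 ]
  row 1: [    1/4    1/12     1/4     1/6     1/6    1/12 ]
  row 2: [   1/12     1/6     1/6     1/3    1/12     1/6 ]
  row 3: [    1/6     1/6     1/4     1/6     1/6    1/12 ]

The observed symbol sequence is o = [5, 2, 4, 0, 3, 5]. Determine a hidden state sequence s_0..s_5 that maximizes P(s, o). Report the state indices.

path = [0, 2, 0, 1, 2, 0]

t=0: δ = [4.167e-02, 2.778e-02, 2.778e-02, 2.778e-02]  (obs o_0=5)
t=1: δ = [1.543e-03, 2.894e-03, 2.315e-03, 2.604e-03]  ψ = [2, 3, 0, 0]  (obs o_1=2)
t=2: δ = [2.572e-04, 1.808e-04, 6.028e-05, 1.085e-04]  ψ = [2, 3, 1, 3]  (obs o_2=4)
t=3: δ = [3.768e-06, 1.608e-05, 7.144e-06, 1.072e-05]  ψ = [1, 0, 0, 0]  (obs o_3=0)
t=4: δ = [3.349e-07, 8.931e-07, 1.340e-06, 4.465e-07]  ψ = [1, 1, 1, 1]  (obs o_4=3)
t=5: δ = [1.116e-07, 2.791e-08, 3.721e-08, 2.791e-08]  ψ = [2, 2, 1, 2]  (obs o_5=5)
backtrack: best end state = 0; path = [0, 2, 0, 1, 2, 0]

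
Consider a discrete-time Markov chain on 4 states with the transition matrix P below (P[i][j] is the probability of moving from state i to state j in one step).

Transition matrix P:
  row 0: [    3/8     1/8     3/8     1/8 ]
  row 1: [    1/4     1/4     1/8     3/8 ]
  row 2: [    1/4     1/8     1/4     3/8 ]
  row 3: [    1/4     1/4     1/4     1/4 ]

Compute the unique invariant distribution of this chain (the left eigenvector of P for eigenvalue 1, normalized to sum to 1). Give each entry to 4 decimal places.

π = [0.2857, 0.1814, 0.2630, 0.2698]

Balance equations π_j = Σ_i π_i·P[i][j]:
  π_0 = 3/8·π_0 + 1/4·π_1 + 1/4·π_2 + 1/4·π_3
  π_1 = 1/8·π_0 + 1/4·π_1 + 1/8·π_2 + 1/4·π_3
  π_2 = 3/8·π_0 + 1/8·π_1 + 1/4·π_2 + 1/4·π_3
  normalize: π_0 + π_1 + π_2 + π_3 = 1
Solving the linear system gives exactly π = [2/7, 80/441, 116/441, 17/63].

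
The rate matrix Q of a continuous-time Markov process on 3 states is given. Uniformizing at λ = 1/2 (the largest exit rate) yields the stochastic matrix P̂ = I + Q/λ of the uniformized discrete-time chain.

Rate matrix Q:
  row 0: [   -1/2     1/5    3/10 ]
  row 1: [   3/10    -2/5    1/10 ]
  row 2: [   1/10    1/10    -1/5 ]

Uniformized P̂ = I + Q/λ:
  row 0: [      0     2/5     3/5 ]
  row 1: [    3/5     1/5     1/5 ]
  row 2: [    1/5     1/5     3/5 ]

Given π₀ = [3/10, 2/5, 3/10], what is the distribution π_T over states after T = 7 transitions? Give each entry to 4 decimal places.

π = [0.2501, 0.2499, 0.4999]

t=0: π = [0.3000, 0.4000, 0.3000]
t=1: π = [0.3000, 0.2600, 0.4400]
t=2: π = [0.2440, 0.2600, 0.4960]
t=3: π = [0.2552, 0.2488, 0.4960]
t=4: π = [0.2485, 0.2510, 0.5005]
t=5: π = [0.2507, 0.2497, 0.4996]
t=6: π = [0.2497, 0.2501, 0.5001]
t=7: π = [0.2501, 0.2499, 0.4999]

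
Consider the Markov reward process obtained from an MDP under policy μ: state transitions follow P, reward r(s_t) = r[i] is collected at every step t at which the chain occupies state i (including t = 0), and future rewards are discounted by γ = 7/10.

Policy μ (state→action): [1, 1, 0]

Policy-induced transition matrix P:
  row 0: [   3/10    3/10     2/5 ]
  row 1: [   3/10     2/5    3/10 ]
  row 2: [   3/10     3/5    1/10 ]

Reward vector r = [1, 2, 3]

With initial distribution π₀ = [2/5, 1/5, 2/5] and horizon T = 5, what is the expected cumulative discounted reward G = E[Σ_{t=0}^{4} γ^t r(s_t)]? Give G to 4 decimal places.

G = 5.4927

t=0: π = [0.4000, 0.2000, 0.4000], E[r] = 2.0000, γ^t·E[r] = 2.000000, running G = 2.000000
t=1: π = [0.3000, 0.4400, 0.2600], E[r] = 1.9600, γ^t·E[r] = 1.372000, running G = 3.372000
t=2: π = [0.3000, 0.4220, 0.2780], E[r] = 1.9780, γ^t·E[r] = 0.969220, running G = 4.341220
t=3: π = [0.3000, 0.4256, 0.2744], E[r] = 1.9744, γ^t·E[r] = 0.677219, running G = 5.018439
t=4: π = [0.3000, 0.4249, 0.2751], E[r] = 1.9751, γ^t·E[r] = 0.474226, running G = 5.492666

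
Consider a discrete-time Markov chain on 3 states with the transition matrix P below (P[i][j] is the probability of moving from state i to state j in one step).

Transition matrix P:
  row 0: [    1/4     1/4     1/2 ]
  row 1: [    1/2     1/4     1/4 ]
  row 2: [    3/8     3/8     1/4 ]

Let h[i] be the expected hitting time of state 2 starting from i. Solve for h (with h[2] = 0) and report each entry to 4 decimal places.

First-step conditioning: h[2] = 0; for i ≠ 2, h[i] = 1 + Σ_k P[i][k]·h[k].
  h[0] = 1 + 1/4·h[0] + 1/4·h[1]
  h[1] = 1 + 1/2·h[0] + 1/4·h[1]
Solving the 2×2 linear system over states ≠ 2 gives exactly h = [16/7, 20/7, 0] (h[2] = 0 is the target).

h = [2.2857, 2.8571, 0.0000]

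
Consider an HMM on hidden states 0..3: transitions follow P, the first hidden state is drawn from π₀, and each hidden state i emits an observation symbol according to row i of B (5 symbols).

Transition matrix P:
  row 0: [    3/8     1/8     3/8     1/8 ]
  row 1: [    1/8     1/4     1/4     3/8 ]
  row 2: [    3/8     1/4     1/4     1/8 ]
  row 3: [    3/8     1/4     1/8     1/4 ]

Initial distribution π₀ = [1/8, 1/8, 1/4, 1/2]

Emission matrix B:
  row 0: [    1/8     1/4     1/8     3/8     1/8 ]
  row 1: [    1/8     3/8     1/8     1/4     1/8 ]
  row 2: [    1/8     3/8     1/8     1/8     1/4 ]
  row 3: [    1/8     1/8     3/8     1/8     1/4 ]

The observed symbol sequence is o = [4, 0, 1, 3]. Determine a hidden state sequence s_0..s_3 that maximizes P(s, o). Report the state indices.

path = [3, 0, 2, 0]

t=0: δ = [1.562e-02, 1.562e-02, 6.250e-02, 1.250e-01]  (obs o_0=4)
t=1: δ = [5.859e-03, 3.906e-03, 1.953e-03, 3.906e-03]  ψ = [3, 3, 2, 3]  (obs o_1=0)
t=2: δ = [5.493e-04, 3.662e-04, 8.240e-04, 1.831e-04]  ψ = [0, 1, 0, 1]  (obs o_2=1)
t=3: δ = [1.159e-04, 5.150e-05, 2.575e-05, 1.717e-05]  ψ = [2, 2, 0, 1]  (obs o_3=3)
backtrack: best end state = 0; path = [3, 0, 2, 0]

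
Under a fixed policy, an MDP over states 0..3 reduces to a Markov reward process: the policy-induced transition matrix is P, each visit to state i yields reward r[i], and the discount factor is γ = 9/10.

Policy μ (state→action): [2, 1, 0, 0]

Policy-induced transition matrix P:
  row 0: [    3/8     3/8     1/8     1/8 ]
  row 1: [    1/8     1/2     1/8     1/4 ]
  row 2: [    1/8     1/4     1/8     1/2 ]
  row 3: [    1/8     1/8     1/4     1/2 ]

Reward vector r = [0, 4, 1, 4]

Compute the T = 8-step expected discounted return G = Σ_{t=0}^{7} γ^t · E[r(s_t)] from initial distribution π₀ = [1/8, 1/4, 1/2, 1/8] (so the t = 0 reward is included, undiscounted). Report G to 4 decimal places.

G = 15.3715

t=0: π = [0.1250, 0.2500, 0.5000, 0.1250], E[r] = 2.0000, γ^t·E[r] = 2.000000, running G = 2.000000
t=1: π = [0.1563, 0.3125, 0.1406, 0.3906], E[r] = 2.9531, γ^t·E[r] = 2.657813, running G = 4.657813
t=2: π = [0.1641, 0.2988, 0.1738, 0.3633], E[r] = 2.8223, γ^t·E[r] = 2.286035, running G = 6.943848
t=3: π = [0.1660, 0.2998, 0.1704, 0.3638], E[r] = 2.8247, γ^t·E[r] = 2.059211, running G = 9.003059
t=4: π = [0.1665, 0.3002, 0.1705, 0.3628], E[r] = 2.8226, γ^t·E[r] = 1.851889, running G = 10.854948
t=5: π = [0.1666, 0.3005, 0.1703, 0.3625], E[r] = 2.8224, γ^t·E[r] = 1.666628, running G = 12.521576
t=6: π = [0.1667, 0.3006, 0.1703, 0.3624], E[r] = 2.8224, γ^t·E[r] = 1.499958, running G = 14.021533
t=7: π = [0.1667, 0.3007, 0.1703, 0.3623], E[r] = 2.8224, γ^t·E[r] = 1.349969, running G = 15.371502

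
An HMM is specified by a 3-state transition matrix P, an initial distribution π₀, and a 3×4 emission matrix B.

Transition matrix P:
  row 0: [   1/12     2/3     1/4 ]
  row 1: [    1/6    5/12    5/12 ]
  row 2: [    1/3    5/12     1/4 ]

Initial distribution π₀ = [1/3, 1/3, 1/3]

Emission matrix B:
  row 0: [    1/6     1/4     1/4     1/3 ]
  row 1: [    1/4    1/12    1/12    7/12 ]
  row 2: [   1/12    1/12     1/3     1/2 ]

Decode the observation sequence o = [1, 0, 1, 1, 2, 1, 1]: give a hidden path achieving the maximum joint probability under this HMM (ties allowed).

t=0: δ = [8.333e-02, 2.778e-02, 2.778e-02]  (obs o_0=1)
t=1: δ = [1.543e-03, 1.389e-02, 1.736e-03]  ψ = [2, 0, 0]  (obs o_1=0)
t=2: δ = [5.787e-04, 4.823e-04, 4.823e-04]  ψ = [1, 1, 1]  (obs o_2=1)
t=3: δ = [4.019e-05, 3.215e-05, 1.674e-05]  ψ = [2, 0, 1]  (obs o_3=1)
t=4: δ = [1.395e-06, 2.233e-06, 4.465e-06]  ψ = [2, 0, 1]  (obs o_4=2)
t=5: δ = [3.721e-07, 1.550e-07, 9.303e-08]  ψ = [2, 2, 2]  (obs o_5=1)
t=6: δ = [7.752e-09, 2.067e-08, 7.752e-09]  ψ = [0, 0, 0]  (obs o_6=1)
backtrack: best end state = 1; path = [0, 1, 0, 1, 2, 0, 1]

path = [0, 1, 0, 1, 2, 0, 1]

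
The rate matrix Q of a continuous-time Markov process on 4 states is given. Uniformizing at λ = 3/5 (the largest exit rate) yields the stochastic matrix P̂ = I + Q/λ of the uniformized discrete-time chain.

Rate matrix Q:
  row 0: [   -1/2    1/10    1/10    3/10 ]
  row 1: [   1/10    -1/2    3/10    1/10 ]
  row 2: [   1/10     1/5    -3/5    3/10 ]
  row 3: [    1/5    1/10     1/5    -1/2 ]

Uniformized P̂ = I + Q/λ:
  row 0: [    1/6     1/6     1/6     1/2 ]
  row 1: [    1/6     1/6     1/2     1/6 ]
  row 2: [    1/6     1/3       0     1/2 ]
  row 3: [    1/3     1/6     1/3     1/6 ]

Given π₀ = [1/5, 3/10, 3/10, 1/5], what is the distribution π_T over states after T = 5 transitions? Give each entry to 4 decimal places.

t=0: π = [0.2000, 0.3000, 0.3000, 0.2000]
t=1: π = [0.2000, 0.2167, 0.2500, 0.3333]
t=2: π = [0.2222, 0.2083, 0.2528, 0.3167]
t=3: π = [0.2194, 0.2088, 0.2468, 0.3250]
t=4: π = [0.2208, 0.2078, 0.2493, 0.3221]
t=5: π = [0.2203, 0.2082, 0.2481, 0.3234]

π = [0.2203, 0.2082, 0.2481, 0.3234]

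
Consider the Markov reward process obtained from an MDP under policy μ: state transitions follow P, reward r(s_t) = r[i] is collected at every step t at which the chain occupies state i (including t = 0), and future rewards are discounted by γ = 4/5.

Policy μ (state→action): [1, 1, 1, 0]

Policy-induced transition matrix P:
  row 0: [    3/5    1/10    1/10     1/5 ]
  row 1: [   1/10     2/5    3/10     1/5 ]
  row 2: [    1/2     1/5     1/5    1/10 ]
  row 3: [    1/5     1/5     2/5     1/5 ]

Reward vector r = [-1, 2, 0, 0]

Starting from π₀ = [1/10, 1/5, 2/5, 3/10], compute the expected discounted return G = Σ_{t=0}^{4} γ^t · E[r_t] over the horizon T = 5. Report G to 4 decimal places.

G = 0.4148

t=0: π = [0.1000, 0.2000, 0.4000, 0.3000], E[r] = 0.3000, γ^t·E[r] = 0.300000, running G = 0.300000
t=1: π = [0.3400, 0.2300, 0.2700, 0.1600], E[r] = 0.1200, γ^t·E[r] = 0.096000, running G = 0.396000
t=2: π = [0.3940, 0.2120, 0.2210, 0.1730], E[r] = 0.0300, γ^t·E[r] = 0.019200, running G = 0.415200
t=3: π = [0.4027, 0.2030, 0.2164, 0.1779], E[r] = 0.0033, γ^t·E[r] = 0.001690, running G = 0.416890
t=4: π = [0.4057, 0.2003, 0.2156, 0.1784], E[r] = -0.0050, γ^t·E[r] = -0.002064, running G = 0.414825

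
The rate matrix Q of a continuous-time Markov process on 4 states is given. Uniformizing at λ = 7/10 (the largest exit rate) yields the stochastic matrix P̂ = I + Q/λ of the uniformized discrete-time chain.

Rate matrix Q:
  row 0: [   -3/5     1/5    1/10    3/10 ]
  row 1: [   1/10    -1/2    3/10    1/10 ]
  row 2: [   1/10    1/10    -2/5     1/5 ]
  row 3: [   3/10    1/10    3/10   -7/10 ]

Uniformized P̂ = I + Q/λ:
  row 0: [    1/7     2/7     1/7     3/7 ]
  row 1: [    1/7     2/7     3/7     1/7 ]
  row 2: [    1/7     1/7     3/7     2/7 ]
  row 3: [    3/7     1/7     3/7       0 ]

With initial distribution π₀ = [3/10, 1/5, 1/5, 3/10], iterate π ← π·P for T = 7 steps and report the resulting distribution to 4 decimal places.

π = [0.2066, 0.2011, 0.3696, 0.2228]

t=0: π = [0.3000, 0.2000, 0.2000, 0.3000]
t=1: π = [0.2286, 0.2143, 0.3429, 0.2143]
t=2: π = [0.2041, 0.2061, 0.3633, 0.2265]
t=3: π = [0.2076, 0.2015, 0.3703, 0.2207]
t=4: π = [0.2059, 0.2013, 0.3693, 0.2235]
t=5: π = [0.2067, 0.2010, 0.3697, 0.2225]
t=6: π = [0.2064, 0.2011, 0.3695, 0.2230]
t=7: π = [0.2066, 0.2011, 0.3696, 0.2228]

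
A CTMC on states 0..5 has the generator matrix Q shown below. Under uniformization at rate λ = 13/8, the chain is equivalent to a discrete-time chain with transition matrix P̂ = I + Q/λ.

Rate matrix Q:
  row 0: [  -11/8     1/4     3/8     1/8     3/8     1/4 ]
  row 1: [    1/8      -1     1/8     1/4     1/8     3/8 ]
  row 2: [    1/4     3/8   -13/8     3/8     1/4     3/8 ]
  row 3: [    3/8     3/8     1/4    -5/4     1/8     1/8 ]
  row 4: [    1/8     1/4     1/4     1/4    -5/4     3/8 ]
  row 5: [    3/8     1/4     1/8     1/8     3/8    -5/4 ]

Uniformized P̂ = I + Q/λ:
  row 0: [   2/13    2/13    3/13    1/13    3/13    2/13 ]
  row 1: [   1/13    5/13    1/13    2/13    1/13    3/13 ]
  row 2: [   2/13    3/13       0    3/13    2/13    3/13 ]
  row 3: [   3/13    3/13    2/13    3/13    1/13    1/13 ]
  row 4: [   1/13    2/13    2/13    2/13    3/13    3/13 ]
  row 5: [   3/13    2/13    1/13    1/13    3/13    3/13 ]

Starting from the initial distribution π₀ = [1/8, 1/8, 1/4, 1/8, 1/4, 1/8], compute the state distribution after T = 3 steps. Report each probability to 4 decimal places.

t=0: π = [0.1250, 0.1250, 0.2500, 0.1250, 0.2500, 0.1250]
t=1: π = [0.1442, 0.2115, 0.1058, 0.1635, 0.1731, 0.2019]
t=2: π = [0.1524, 0.2234, 0.1169, 0.1479, 0.1649, 0.1945]
t=3: π = [0.1503, 0.2258, 0.1154, 0.1475, 0.1647, 0.1963]

π = [0.1503, 0.2258, 0.1154, 0.1475, 0.1647, 0.1963]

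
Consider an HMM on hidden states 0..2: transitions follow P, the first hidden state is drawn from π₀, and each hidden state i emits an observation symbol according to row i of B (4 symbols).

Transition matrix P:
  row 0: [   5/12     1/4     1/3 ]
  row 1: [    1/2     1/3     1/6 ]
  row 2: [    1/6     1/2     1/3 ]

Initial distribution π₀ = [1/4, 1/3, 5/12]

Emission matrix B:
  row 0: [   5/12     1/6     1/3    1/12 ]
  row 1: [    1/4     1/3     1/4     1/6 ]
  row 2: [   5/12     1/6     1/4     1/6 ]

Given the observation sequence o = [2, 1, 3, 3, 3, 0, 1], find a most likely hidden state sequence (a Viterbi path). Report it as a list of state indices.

t=0: δ = [8.333e-02, 8.333e-02, 1.042e-01]  (obs o_0=2)
t=1: δ = [6.944e-03, 1.736e-02, 5.787e-03]  ψ = [1, 2, 2]  (obs o_1=1)
t=2: δ = [7.234e-04, 9.645e-04, 4.823e-04]  ψ = [1, 1, 1]  (obs o_2=3)
t=3: δ = [4.019e-05, 5.358e-05, 4.019e-05]  ψ = [1, 1, 0]  (obs o_3=3)
t=4: δ = [2.233e-06, 3.349e-06, 2.233e-06]  ψ = [1, 2, 0]  (obs o_4=3)
t=5: δ = [6.977e-07, 2.791e-07, 3.101e-07]  ψ = [1, 1, 0]  (obs o_5=0)
t=6: δ = [4.845e-08, 5.814e-08, 3.876e-08]  ψ = [0, 0, 0]  (obs o_6=1)
backtrack: best end state = 1; path = [2, 1, 0, 2, 1, 0, 1]

path = [2, 1, 0, 2, 1, 0, 1]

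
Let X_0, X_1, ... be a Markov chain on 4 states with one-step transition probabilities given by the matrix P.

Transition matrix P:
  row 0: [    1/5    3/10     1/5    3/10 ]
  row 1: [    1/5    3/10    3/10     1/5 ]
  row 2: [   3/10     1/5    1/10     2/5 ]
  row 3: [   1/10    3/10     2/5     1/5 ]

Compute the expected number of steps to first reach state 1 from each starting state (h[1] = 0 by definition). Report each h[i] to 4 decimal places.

h = [3.6170, 0.0000, 3.9514, 3.6778]

First-step conditioning: h[1] = 0; for i ≠ 1, h[i] = 1 + Σ_k P[i][k]·h[k].
  h[0] = 1 + 1/5·h[0] + 1/5·h[2] + 3/10·h[3]
  h[2] = 1 + 3/10·h[0] + 1/10·h[2] + 2/5·h[3]
  h[3] = 1 + 1/10·h[0] + 2/5·h[2] + 1/5·h[3]
Solving the 3×3 linear system over states ≠ 1 gives exactly h = [170/47, 0, 1300/329, 1210/329] (h[1] = 0 is the target).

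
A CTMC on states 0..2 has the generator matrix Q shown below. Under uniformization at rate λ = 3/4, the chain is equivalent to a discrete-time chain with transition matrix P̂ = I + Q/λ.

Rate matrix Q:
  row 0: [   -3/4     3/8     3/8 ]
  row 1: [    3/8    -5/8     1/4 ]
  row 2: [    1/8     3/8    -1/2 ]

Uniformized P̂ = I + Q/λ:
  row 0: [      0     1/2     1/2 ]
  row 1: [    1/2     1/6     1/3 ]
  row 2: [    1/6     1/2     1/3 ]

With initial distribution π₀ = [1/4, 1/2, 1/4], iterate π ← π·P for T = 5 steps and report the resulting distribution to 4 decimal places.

π = [0.2510, 0.3745, 0.3745]

t=0: π = [0.2500, 0.5000, 0.2500]
t=1: π = [0.2917, 0.3333, 0.3750]
t=2: π = [0.2292, 0.3889, 0.3819]
t=3: π = [0.2581, 0.3704, 0.3715]
t=4: π = [0.2471, 0.3765, 0.3764]
t=5: π = [0.2510, 0.3745, 0.3745]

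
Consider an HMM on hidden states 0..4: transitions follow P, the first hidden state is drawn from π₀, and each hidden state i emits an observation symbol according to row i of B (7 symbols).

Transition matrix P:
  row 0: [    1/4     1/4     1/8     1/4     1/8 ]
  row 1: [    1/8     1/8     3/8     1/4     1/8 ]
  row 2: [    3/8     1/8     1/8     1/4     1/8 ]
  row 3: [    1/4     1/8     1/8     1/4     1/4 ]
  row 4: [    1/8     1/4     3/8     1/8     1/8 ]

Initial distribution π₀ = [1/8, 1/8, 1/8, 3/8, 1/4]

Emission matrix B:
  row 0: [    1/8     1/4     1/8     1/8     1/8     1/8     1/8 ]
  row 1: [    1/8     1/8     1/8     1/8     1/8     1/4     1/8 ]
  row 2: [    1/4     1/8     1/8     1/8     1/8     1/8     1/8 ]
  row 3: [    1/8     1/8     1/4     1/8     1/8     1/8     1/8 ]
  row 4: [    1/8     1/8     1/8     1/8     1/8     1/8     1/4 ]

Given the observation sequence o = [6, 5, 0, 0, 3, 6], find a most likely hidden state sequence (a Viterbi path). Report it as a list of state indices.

t=0: δ = [1.562e-02, 1.562e-02, 1.562e-02, 4.688e-02, 6.250e-02]  (obs o_0=6)
t=1: δ = [1.465e-03, 3.906e-03, 2.930e-03, 1.465e-03, 1.465e-03]  ψ = [3, 4, 4, 3, 3]  (obs o_1=5)
t=2: δ = [1.373e-04, 6.104e-05, 3.662e-04, 1.221e-04, 6.104e-05]  ψ = [2, 1, 1, 1, 1]  (obs o_2=0)
t=3: δ = [1.717e-05, 5.722e-06, 1.144e-05, 1.144e-05, 5.722e-06]  ψ = [2, 2, 2, 2, 2]  (obs o_3=0)
t=4: δ = [5.364e-07, 5.364e-07, 2.682e-07, 5.364e-07, 3.576e-07]  ψ = [0, 0, 0, 0, 3]  (obs o_4=3)
t=5: δ = [1.676e-08, 1.676e-08, 2.515e-08, 1.676e-08, 3.353e-08]  ψ = [0, 0, 1, 0, 3]  (obs o_5=6)
backtrack: best end state = 4; path = [4, 1, 2, 0, 3, 4]

path = [4, 1, 2, 0, 3, 4]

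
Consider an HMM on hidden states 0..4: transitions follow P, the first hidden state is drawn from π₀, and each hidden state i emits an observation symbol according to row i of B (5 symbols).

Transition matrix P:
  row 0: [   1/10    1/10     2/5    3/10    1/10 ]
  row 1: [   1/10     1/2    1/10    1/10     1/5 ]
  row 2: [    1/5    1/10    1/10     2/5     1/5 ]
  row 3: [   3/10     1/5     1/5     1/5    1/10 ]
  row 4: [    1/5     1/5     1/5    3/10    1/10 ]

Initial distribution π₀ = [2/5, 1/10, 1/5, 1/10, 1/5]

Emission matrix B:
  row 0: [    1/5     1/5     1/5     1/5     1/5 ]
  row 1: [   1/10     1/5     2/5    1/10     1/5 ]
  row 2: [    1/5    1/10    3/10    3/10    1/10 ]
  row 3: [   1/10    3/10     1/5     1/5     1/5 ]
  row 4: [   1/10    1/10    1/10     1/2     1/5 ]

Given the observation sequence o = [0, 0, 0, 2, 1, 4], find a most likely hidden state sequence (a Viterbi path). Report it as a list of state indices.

t=0: δ = [8.000e-02, 1.000e-02, 4.000e-02, 1.000e-02, 2.000e-02]  (obs o_0=0)
t=1: δ = [1.600e-03, 8.000e-04, 6.400e-03, 2.400e-03, 8.000e-04]  ψ = [0, 0, 0, 0, 0]  (obs o_1=0)
t=2: δ = [2.560e-04, 6.400e-05, 1.280e-04, 2.560e-04, 1.280e-04]  ψ = [2, 2, 0, 2, 2]  (obs o_2=0)
t=3: δ = [1.536e-05, 2.048e-05, 3.072e-05, 1.536e-05, 2.560e-06]  ψ = [3, 3, 0, 0, 0]  (obs o_3=2)
t=4: δ = [1.229e-06, 2.048e-06, 6.144e-07, 3.686e-06, 6.144e-07]  ψ = [2, 1, 0, 2, 2]  (obs o_4=1)
t=5: δ = [2.212e-07, 2.048e-07, 7.373e-08, 1.475e-07, 8.192e-08]  ψ = [3, 1, 3, 3, 1]  (obs o_5=4)
backtrack: best end state = 0; path = [0, 2, 0, 2, 3, 0]

path = [0, 2, 0, 2, 3, 0]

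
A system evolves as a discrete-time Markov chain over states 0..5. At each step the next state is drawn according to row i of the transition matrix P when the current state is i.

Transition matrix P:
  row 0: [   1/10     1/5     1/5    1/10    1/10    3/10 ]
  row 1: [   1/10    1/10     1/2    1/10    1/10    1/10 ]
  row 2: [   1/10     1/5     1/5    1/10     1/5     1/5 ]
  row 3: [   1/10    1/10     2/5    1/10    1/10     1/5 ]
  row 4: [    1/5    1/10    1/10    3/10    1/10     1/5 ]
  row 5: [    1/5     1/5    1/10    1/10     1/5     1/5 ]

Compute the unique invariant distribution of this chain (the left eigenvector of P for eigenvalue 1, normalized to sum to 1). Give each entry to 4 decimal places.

π = [0.1341, 0.1571, 0.2387, 0.1287, 0.1436, 0.1977]

Balance equations π_j = Σ_i π_i·P[i][j]:
  π_0 = 1/10·π_0 + 1/10·π_1 + 1/10·π_2 + 1/10·π_3 + 1/5·π_4 + 1/5·π_5
  π_1 = 1/5·π_0 + 1/10·π_1 + 1/5·π_2 + 1/10·π_3 + 1/10·π_4 + 1/5·π_5
  π_2 = 1/5·π_0 + 1/2·π_1 + 1/5·π_2 + 2/5·π_3 + 1/10·π_4 + 1/10·π_5
  π_3 = 1/10·π_0 + 1/10·π_1 + 1/10·π_2 + 1/10·π_3 + 3/10·π_4 + 1/10·π_5
  π_4 = 1/10·π_0 + 1/10·π_1 + 1/5·π_2 + 1/10·π_3 + 1/10·π_4 + 1/5·π_5
  normalize: π_0 + π_1 + π_2 + π_3 + π_4 + π_5 = 1
Solving the linear system gives exactly π = [8175/60946, 4786/30473, 29099/121892, 15691/121892, 17509/121892, 24099/121892].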